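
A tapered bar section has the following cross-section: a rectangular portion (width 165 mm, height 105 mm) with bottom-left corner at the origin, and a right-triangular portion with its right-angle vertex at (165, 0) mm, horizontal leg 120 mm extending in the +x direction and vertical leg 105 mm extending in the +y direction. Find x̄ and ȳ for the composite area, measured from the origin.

x̄ = 115.17 mm, ȳ = 47.83 mm

rectangular portion: A = 165 × 105 = 17325.00, centroid at (82.50, 52.50).
triangular portion: A = ½·120·105 = 6300.00, centroid at (205.00, 35.00).
ΣA = 23625.00 mm², ΣAx̄ = 2720812.50 mm³, ΣAȳ = 1130062.50 mm³.
x̄ = 2720812.50/23625.00 = 115.17 mm; ȳ = 1130062.50/23625.00 = 47.83 mm.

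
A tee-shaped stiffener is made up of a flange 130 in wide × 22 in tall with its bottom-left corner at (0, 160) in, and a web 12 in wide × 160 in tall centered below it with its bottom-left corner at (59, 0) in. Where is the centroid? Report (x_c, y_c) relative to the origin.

Part | A | x̄ᵢ | ȳᵢ | A·x̄ᵢ | A·ȳᵢ
web | 1920.00 | 65.00 | 80.00 | 124800.00 | 153600.00
flange | 2860.00 | 65.00 | 171.00 | 185900.00 | 489060.00
Σ | 4780.00 |  |  | 310700.00 | 642660.00
x_c = 310700.00 / 4780.00 = 65.00 in
y_c = 642660.00 / 4780.00 = 134.45 in

x_c = 65.00 in, y_c = 134.45 in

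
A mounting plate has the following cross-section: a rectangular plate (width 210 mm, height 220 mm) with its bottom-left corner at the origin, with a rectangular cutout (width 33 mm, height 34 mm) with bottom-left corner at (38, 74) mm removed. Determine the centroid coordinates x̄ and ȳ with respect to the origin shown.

plate: A = 210 × 220 = 46200.00, centroid at (105.00, 110.00).
hole: A = −(33 × 34) = -1122.00, centroid at (54.50, 91.00).
ΣA = 45078.00 mm², ΣAx̄ = 4789851.00 mm³, ΣAȳ = 4979898.00 mm³.
x̄ = 4789851.00/45078.00 = 106.26 mm; ȳ = 4979898.00/45078.00 = 110.47 mm.

x̄ = 106.26 mm, ȳ = 110.47 mm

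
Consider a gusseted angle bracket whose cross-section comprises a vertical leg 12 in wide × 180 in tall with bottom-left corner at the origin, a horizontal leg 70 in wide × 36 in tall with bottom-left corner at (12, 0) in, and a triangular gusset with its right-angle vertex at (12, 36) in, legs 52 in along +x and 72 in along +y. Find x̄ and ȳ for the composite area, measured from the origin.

x̄ = 28.44 in, ȳ = 53.74 in

Part | A | x̄ᵢ | ȳᵢ | A·x̄ᵢ | A·ȳᵢ
vertical leg | 2160.00 | 6.00 | 90.00 | 12960.00 | 194400.00
horizontal leg | 2520.00 | 47.00 | 18.00 | 118440.00 | 45360.00
gusset | 1872.00 | 29.33 | 60.00 | 54912.00 | 112320.00
Σ | 6552.00 |  |  | 186312.00 | 352080.00
x̄ = 186312.00 / 6552.00 = 28.44 in
ȳ = 352080.00 / 6552.00 = 53.74 in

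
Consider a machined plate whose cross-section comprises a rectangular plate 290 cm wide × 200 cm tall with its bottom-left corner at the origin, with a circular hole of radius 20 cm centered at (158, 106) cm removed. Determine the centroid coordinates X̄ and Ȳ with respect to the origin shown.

plate: A = 290 × 200 = 58000.00, centroid at (145.00, 100.00).
hole: A = −π·20² = -1256.64, centroid at (158.00, 106.00).
ΣA = 56743.36 cm²
ΣAX̄ = (58000.00)(145.00) + (-1256.64)(158.00) = 8211451.34 cm³
ΣAȲ = (58000.00)(100.00) + (-1256.64)(106.00) = 5666796.47 cm³
X̄ = 8211451.34 / 56743.36 = 144.71 cm
Ȳ = 5666796.47 / 56743.36 = 99.87 cm

X̄ = 144.71 cm, Ȳ = 99.87 cm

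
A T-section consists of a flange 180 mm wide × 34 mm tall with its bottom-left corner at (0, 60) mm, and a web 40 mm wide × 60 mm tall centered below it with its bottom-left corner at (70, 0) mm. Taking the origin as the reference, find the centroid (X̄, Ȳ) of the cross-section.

X̄ = 90.00 mm, Ȳ = 63.76 mm

Part | A | x̄ᵢ | ȳᵢ | A·x̄ᵢ | A·ȳᵢ
web | 2400.00 | 90.00 | 30.00 | 216000.00 | 72000.00
flange | 6120.00 | 90.00 | 77.00 | 550800.00 | 471240.00
Σ | 8520.00 |  |  | 766800.00 | 543240.00
X̄ = 766800.00 / 8520.00 = 90.00 mm
Ȳ = 543240.00 / 8520.00 = 63.76 mm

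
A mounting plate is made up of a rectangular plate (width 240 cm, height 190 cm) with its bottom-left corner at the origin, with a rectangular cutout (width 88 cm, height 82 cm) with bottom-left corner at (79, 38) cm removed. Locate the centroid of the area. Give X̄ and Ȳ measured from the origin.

X̄ = 119.44 cm, Ȳ = 98.01 cm

plate: A = 240 × 190 = 45600.00, centroid at (120.00, 95.00).
hole: A = −(88 × 82) = -7216.00, centroid at (123.00, 79.00).
ΣA = 38384.00 cm², ΣAX̄ = 4584432.00 cm³, ΣAȲ = 3761936.00 cm³.
X̄ = 4584432.00/38384.00 = 119.44 cm; Ȳ = 3761936.00/38384.00 = 98.01 cm.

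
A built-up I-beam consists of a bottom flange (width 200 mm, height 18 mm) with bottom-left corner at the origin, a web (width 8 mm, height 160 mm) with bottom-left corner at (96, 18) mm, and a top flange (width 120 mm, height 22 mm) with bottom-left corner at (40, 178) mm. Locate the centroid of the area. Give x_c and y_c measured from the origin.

bottom flange: A = 200 × 18 = 3600.00, centroid at (100.00, 9.00).
web: A = 8 × 160 = 1280.00, centroid at (100.00, 98.00).
top flange: A = 120 × 22 = 2640.00, centroid at (100.00, 189.00).
ΣA = 7520.00 mm², ΣAx_c = 752000.00 mm³, ΣAy_c = 656800.00 mm³.
x_c = 752000.00/7520.00 = 100.00 mm; y_c = 656800.00/7520.00 = 87.34 mm.

x_c = 100.00 mm, y_c = 87.34 mm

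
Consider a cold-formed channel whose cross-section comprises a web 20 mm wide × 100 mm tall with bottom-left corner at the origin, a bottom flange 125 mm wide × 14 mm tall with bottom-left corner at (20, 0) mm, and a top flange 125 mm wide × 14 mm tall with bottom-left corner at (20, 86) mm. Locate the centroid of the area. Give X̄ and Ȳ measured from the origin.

X̄ = 56.14 mm, Ȳ = 50.00 mm

Part | A | x̄ᵢ | ȳᵢ | A·x̄ᵢ | A·ȳᵢ
web | 2000.00 | 10.00 | 50.00 | 20000.00 | 100000.00
bottom flange | 1750.00 | 82.50 | 7.00 | 144375.00 | 12250.00
top flange | 1750.00 | 82.50 | 93.00 | 144375.00 | 162750.00
Σ | 5500.00 |  |  | 308750.00 | 275000.00
X̄ = 308750.00 / 5500.00 = 56.14 mm
Ȳ = 275000.00 / 5500.00 = 50.00 mm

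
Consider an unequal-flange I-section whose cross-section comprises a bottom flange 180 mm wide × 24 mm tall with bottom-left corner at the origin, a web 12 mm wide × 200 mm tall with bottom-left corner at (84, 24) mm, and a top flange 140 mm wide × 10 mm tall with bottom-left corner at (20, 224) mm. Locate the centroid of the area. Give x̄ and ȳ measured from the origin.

x̄ = 90.00 mm, ȳ = 82.52 mm

bottom flange: A = 180 × 24 = 4320.00, centroid at (90.00, 12.00).
web: A = 12 × 200 = 2400.00, centroid at (90.00, 124.00).
top flange: A = 140 × 10 = 1400.00, centroid at (90.00, 229.00).
ΣA = 8120.00 mm²
ΣAx̄ = (4320.00)(90.00) + (2400.00)(90.00) + (1400.00)(90.00) = 730800.00 mm³
ΣAȳ = (4320.00)(12.00) + (2400.00)(124.00) + (1400.00)(229.00) = 670040.00 mm³
x̄ = 730800.00 / 8120.00 = 90.00 mm
ȳ = 670040.00 / 8120.00 = 82.52 mm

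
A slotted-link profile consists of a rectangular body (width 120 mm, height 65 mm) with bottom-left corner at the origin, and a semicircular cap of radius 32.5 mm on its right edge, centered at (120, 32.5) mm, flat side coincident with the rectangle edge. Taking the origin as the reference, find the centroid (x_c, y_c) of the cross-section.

x_c = 72.94 mm, y_c = 32.50 mm

rectangular body: A = 120 × 65 = 7800.00, centroid at (60.00, 32.50).
semicircular end: A = ½π·32.5² = 1659.15, centroid at (133.79, 32.50).
ΣA = 9459.15 mm², ΣAx_c = 689983.85 mm³, ΣAy_c = 307422.49 mm³.
x_c = 689983.85/9459.15 = 72.94 mm; y_c = 307422.49/9459.15 = 32.50 mm.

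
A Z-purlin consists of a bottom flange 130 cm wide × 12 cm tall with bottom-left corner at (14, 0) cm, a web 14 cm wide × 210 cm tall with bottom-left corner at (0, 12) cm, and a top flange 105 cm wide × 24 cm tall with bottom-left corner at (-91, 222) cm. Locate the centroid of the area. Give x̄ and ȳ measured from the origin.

x̄ = 6.67 cm, ȳ = 134.33 cm

bottom flange: A = 130 × 12 = 1560.00, centroid at (79.00, 6.00).
web: A = 14 × 210 = 2940.00, centroid at (7.00, 117.00).
top flange: A = 105 × 24 = 2520.00, centroid at (-38.50, 234.00).
ΣA = 7020.00 cm², ΣAx̄ = 46800.00 cm³, ΣAȳ = 943020.00 cm³.
x̄ = 46800.00/7020.00 = 6.67 cm; ȳ = 943020.00/7020.00 = 134.33 cm.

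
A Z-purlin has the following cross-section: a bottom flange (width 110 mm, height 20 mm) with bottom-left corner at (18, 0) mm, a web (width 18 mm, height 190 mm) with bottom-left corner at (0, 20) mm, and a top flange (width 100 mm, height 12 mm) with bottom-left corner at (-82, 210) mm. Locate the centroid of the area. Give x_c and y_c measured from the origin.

bottom flange: A = 110 × 20 = 2200.00, centroid at (73.00, 10.00).
web: A = 18 × 190 = 3420.00, centroid at (9.00, 115.00).
top flange: A = 100 × 12 = 1200.00, centroid at (-32.00, 216.00).
ΣA = 6820.00 mm²
ΣAx_c = (2200.00)(73.00) + (3420.00)(9.00) + (1200.00)(-32.00) = 152980.00 mm³
ΣAy_c = (2200.00)(10.00) + (3420.00)(115.00) + (1200.00)(216.00) = 674500.00 mm³
x_c = 152980.00 / 6820.00 = 22.43 mm
y_c = 674500.00 / 6820.00 = 98.90 mm

x_c = 22.43 mm, y_c = 98.90 mm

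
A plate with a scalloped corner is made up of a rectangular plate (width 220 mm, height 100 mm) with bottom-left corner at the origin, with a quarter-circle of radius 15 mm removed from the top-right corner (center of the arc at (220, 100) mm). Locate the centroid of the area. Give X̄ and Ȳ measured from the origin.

plate: A = 220 × 100 = 22000.00, centroid at (110.00, 50.00).
removed quarter-circle: A = −¼π·15² = -176.71, centroid at (213.63, 93.63).
ΣA = 21823.29 mm², ΣAX̄ = 2382247.79 mm³, ΣAȲ = 1083453.54 mm³.
X̄ = 2382247.79/21823.29 = 109.16 mm; Ȳ = 1083453.54/21823.29 = 49.65 mm.

X̄ = 109.16 mm, Ȳ = 49.65 mm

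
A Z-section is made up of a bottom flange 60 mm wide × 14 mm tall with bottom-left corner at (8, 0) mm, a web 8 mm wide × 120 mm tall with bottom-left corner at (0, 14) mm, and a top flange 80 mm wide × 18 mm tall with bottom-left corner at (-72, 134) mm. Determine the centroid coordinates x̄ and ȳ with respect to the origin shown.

x̄ = -3.19 mm, ȳ = 87.30 mm

Part | A | x̄ᵢ | ȳᵢ | A·x̄ᵢ | A·ȳᵢ
bottom flange | 840.00 | 38.00 | 7.00 | 31920.00 | 5880.00
web | 960.00 | 4.00 | 74.00 | 3840.00 | 71040.00
top flange | 1440.00 | -32.00 | 143.00 | -46080.00 | 205920.00
Σ | 3240.00 |  |  | -10320.00 | 282840.00
x̄ = -10320.00 / 3240.00 = -3.19 mm
ȳ = 282840.00 / 3240.00 = 87.30 mm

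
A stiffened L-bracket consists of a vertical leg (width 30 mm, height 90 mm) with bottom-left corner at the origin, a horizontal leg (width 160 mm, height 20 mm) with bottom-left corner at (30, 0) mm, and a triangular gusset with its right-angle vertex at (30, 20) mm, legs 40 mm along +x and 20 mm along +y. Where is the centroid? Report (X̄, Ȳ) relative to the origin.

vertical leg: A = 30 × 90 = 2700.00, centroid at (15.00, 45.00).
horizontal leg: A = 160 × 20 = 3200.00, centroid at (110.00, 10.00).
gusset: A = ½·40·20 = 400.00, centroid at (43.33, 26.67).
ΣA = 6300.00 mm², ΣAX̄ = 409833.33 mm³, ΣAȲ = 164166.67 mm³.
X̄ = 409833.33/6300.00 = 65.05 mm; Ȳ = 164166.67/6300.00 = 26.06 mm.

X̄ = 65.05 mm, Ȳ = 26.06 mm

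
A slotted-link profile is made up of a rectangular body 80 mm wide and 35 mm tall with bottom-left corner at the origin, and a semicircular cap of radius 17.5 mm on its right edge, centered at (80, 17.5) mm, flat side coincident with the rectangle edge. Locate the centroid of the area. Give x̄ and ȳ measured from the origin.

rectangular body: A = 80 × 35 = 2800.00, centroid at (40.00, 17.50).
semicircular end: A = ½π·17.5² = 481.06, centroid at (87.43, 17.50).
ΣA = 3281.06 mm², ΣAx̄ = 154057.43 mm³, ΣAȳ = 57418.49 mm³.
x̄ = 154057.43/3281.06 = 46.95 mm; ȳ = 57418.49/3281.06 = 17.50 mm.

x̄ = 46.95 mm, ȳ = 17.50 mm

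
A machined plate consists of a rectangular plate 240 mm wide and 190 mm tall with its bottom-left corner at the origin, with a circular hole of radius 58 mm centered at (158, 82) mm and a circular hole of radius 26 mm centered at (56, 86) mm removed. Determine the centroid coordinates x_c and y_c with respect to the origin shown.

x_c = 111.93 mm, y_c = 99.76 mm

plate: A = 240 × 190 = 45600.00, centroid at (120.00, 95.00).
hole 1: A = −π·58² = -10568.32, centroid at (158.00, 82.00).
hole 2: A = −π·26² = -2123.72, centroid at (56.00, 86.00).
ΣA = 32907.97 mm²
ΣAx_c = (45600.00)(120.00) + (-10568.32)(158.00) + (-2123.72)(56.00) = 3683277.67 mm³
ΣAy_c = (45600.00)(95.00) + (-10568.32)(82.00) + (-2123.72)(86.00) = 3282758.32 mm³
x_c = 3683277.67 / 32907.97 = 111.93 mm
y_c = 3282758.32 / 32907.97 = 99.76 mm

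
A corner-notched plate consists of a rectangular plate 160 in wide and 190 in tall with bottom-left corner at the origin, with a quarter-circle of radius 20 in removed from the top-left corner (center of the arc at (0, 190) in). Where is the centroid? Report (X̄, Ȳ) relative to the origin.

plate: A = 160 × 190 = 30400.00, centroid at (80.00, 95.00).
removed quarter-circle: A = −¼π·20² = -314.16, centroid at (8.49, 181.51).
ΣA = 30085.84 in²
ΣAX̄ = (30400.00)(80.00) + (-314.16)(8.49) = 2429333.33 in³
ΣAȲ = (30400.00)(95.00) + (-314.16)(181.51) = 2830976.41 in³
X̄ = 2429333.33 / 30085.84 = 80.75 in
Ȳ = 2830976.41 / 30085.84 = 94.10 in

X̄ = 80.75 in, Ȳ = 94.10 in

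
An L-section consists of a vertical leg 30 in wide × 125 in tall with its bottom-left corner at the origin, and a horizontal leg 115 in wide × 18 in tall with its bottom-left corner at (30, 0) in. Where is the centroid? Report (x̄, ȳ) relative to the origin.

x̄ = 40.79 in, ȳ = 43.47 in

vertical leg: A = 30 × 125 = 3750.00, centroid at (15.00, 62.50).
horizontal leg: A = 115 × 18 = 2070.00, centroid at (87.50, 9.00).
ΣA = 5820.00 in²
ΣAx̄ = (3750.00)(15.00) + (2070.00)(87.50) = 237375.00 in³
ΣAȳ = (3750.00)(62.50) + (2070.00)(9.00) = 253005.00 in³
x̄ = 237375.00 / 5820.00 = 40.79 in
ȳ = 253005.00 / 5820.00 = 43.47 in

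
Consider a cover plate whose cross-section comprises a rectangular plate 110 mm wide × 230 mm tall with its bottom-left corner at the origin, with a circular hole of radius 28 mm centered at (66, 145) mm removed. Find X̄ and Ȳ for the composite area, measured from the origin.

Part | A | x̄ᵢ | ȳᵢ | A·x̄ᵢ | A·ȳᵢ
plate | 25300.00 | 55.00 | 115.00 | 1391500.00 | 2909500.00
hole | -2463.01 | 66.00 | 145.00 | -162558.57 | -357136.25
Σ | 22836.99 |  |  | 1228941.43 | 2552363.75
X̄ = 1228941.43 / 22836.99 = 53.81 mm
Ȳ = 2552363.75 / 22836.99 = 111.76 mm

X̄ = 53.81 mm, Ȳ = 111.76 mm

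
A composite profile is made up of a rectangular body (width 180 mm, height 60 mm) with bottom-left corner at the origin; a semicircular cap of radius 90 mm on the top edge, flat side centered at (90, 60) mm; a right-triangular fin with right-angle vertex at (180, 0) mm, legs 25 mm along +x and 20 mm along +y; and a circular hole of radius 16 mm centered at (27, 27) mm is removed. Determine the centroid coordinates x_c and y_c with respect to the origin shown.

x_c = 93.28 mm, y_c = 67.63 mm

rectangular body: A = 180 × 60 = 10800.00, centroid at (90.00, 30.00).
semicircular top: A = ½π·90² = 12723.45, centroid at (90.00, 98.20).
triangular fin: A = ½·25·20 = 250.00, centroid at (188.33, 6.67).
hole: A = −π·16² = -804.25, centroid at (27.00, 27.00).
ΣA = 22969.20 mm², ΣAx_c = 2142479.17 mm³, ΣAy_c = 1553358.99 mm³.
x_c = 2142479.17/22969.20 = 93.28 mm; y_c = 1553358.99/22969.20 = 67.63 mm.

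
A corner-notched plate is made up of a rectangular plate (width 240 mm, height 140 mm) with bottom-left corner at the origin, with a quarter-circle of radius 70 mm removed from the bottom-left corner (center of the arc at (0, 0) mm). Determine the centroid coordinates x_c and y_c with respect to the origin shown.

plate: A = 240 × 140 = 33600.00, centroid at (120.00, 70.00).
removed quarter-circle: A = −¼π·70² = -3848.45, centroid at (29.71, 29.71).
ΣA = 29751.55 mm², ΣAx_c = 3917666.67 mm³, ΣAy_c = 2237666.67 mm³.
x_c = 3917666.67/29751.55 = 131.68 mm; y_c = 2237666.67/29751.55 = 75.21 mm.

x_c = 131.68 mm, y_c = 75.21 mm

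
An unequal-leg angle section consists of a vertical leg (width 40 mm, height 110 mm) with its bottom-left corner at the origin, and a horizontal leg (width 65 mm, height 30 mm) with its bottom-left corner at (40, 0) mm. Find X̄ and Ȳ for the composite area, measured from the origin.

vertical leg: A = 40 × 110 = 4400.00, centroid at (20.00, 55.00).
horizontal leg: A = 65 × 30 = 1950.00, centroid at (72.50, 15.00).
ΣA = 6350.00 mm², ΣAX̄ = 229375.00 mm³, ΣAȲ = 271250.00 mm³.
X̄ = 229375.00/6350.00 = 36.12 mm; Ȳ = 271250.00/6350.00 = 42.72 mm.

X̄ = 36.12 mm, Ȳ = 42.72 mm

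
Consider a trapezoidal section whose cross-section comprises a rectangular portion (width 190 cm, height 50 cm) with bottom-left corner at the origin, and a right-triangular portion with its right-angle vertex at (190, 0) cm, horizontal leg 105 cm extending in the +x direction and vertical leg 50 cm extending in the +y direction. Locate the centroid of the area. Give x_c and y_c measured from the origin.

x_c = 123.14 cm, y_c = 23.20 cm

rectangular portion: A = 190 × 50 = 9500.00, centroid at (95.00, 25.00).
triangular portion: A = ½·105·50 = 2625.00, centroid at (225.00, 16.67).
ΣA = 12125.00 cm², ΣAx_c = 1493125.00 cm³, ΣAy_c = 281250.00 cm³.
x_c = 1493125.00/12125.00 = 123.14 cm; y_c = 281250.00/12125.00 = 23.20 cm.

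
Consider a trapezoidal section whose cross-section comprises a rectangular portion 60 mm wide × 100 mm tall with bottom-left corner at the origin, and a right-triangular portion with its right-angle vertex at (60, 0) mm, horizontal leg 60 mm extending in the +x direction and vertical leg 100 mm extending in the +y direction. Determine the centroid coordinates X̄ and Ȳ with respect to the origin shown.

rectangular portion: A = 60 × 100 = 6000.00, centroid at (30.00, 50.00).
triangular portion: A = ½·60·100 = 3000.00, centroid at (80.00, 33.33).
ΣA = 9000.00 mm², ΣAX̄ = 420000.00 mm³, ΣAȲ = 400000.00 mm³.
X̄ = 420000.00/9000.00 = 46.67 mm; Ȳ = 400000.00/9000.00 = 44.44 mm.

X̄ = 46.67 mm, Ȳ = 44.44 mm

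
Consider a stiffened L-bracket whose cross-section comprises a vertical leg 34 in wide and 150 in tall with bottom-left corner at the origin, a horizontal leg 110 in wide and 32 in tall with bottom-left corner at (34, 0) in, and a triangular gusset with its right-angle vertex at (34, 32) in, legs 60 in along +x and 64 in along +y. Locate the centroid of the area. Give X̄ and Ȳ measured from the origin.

Part | A | x̄ᵢ | ȳᵢ | A·x̄ᵢ | A·ȳᵢ
vertical leg | 5100.00 | 17.00 | 75.00 | 86700.00 | 382500.00
horizontal leg | 3520.00 | 89.00 | 16.00 | 313280.00 | 56320.00
gusset | 1920.00 | 54.00 | 53.33 | 103680.00 | 102400.00
Σ | 10540.00 |  |  | 503660.00 | 541220.00
X̄ = 503660.00 / 10540.00 = 47.79 in
Ȳ = 541220.00 / 10540.00 = 51.35 in

X̄ = 47.79 in, Ȳ = 51.35 in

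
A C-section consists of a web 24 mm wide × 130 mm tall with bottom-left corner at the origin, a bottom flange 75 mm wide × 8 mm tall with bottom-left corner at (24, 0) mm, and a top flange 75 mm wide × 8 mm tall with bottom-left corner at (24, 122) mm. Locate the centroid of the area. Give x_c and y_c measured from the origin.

x_c = 25.75 mm, y_c = 65.00 mm

Part | A | x̄ᵢ | ȳᵢ | A·x̄ᵢ | A·ȳᵢ
web | 3120.00 | 12.00 | 65.00 | 37440.00 | 202800.00
bottom flange | 600.00 | 61.50 | 4.00 | 36900.00 | 2400.00
top flange | 600.00 | 61.50 | 126.00 | 36900.00 | 75600.00
Σ | 4320.00 |  |  | 111240.00 | 280800.00
x_c = 111240.00 / 4320.00 = 25.75 mm
y_c = 280800.00 / 4320.00 = 65.00 mm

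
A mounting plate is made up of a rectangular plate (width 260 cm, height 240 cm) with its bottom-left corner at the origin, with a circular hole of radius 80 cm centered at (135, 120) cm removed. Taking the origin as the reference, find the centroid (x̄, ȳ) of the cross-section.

plate: A = 260 × 240 = 62400.00, centroid at (130.00, 120.00).
hole: A = −π·80² = -20106.19, centroid at (135.00, 120.00).
ΣA = 42293.81 cm²
ΣAx̄ = (62400.00)(130.00) + (-20106.19)(135.00) = 5397663.95 cm³
ΣAȳ = (62400.00)(120.00) + (-20106.19)(120.00) = 5075256.84 cm³
x̄ = 5397663.95 / 42293.81 = 127.62 cm
ȳ = 5075256.84 / 42293.81 = 120.00 cm

x̄ = 127.62 cm, ȳ = 120.00 cm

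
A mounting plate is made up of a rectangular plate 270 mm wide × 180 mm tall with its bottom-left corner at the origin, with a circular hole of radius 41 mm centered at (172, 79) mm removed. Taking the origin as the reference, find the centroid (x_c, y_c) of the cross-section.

Part | A | x̄ᵢ | ȳᵢ | A·x̄ᵢ | A·ȳᵢ
plate | 48600.00 | 135.00 | 90.00 | 6561000.00 | 4374000.00
hole | -5281.02 | 172.00 | 79.00 | -908334.97 | -417200.36
Σ | 43318.98 |  |  | 5652665.03 | 3956799.64
x_c = 5652665.03 / 43318.98 = 130.49 mm
y_c = 3956799.64 / 43318.98 = 91.34 mm

x_c = 130.49 mm, y_c = 91.34 mm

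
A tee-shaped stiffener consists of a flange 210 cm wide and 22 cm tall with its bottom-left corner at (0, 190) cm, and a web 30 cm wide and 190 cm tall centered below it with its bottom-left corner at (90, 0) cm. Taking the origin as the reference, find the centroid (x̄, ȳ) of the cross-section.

x̄ = 105.00 cm, ȳ = 142.45 cm

web: A = 30 × 190 = 5700.00, centroid at (105.00, 95.00).
flange: A = 210 × 22 = 4620.00, centroid at (105.00, 201.00).
ΣA = 10320.00 cm²
ΣAx̄ = (5700.00)(105.00) + (4620.00)(105.00) = 1083600.00 cm³
ΣAȳ = (5700.00)(95.00) + (4620.00)(201.00) = 1470120.00 cm³
x̄ = 1083600.00 / 10320.00 = 105.00 cm
ȳ = 1470120.00 / 10320.00 = 142.45 cm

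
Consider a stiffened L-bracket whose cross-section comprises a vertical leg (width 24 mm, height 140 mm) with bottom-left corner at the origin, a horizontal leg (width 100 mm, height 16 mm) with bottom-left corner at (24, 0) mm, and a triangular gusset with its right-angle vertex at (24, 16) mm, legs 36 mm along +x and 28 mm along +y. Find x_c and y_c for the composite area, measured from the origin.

vertical leg: A = 24 × 140 = 3360.00, centroid at (12.00, 70.00).
horizontal leg: A = 100 × 16 = 1600.00, centroid at (74.00, 8.00).
gusset: A = ½·36·28 = 504.00, centroid at (36.00, 25.33).
ΣA = 5464.00 mm², ΣAx_c = 176864.00 mm³, ΣAy_c = 260768.00 mm³.
x_c = 176864.00/5464.00 = 32.37 mm; y_c = 260768.00/5464.00 = 47.72 mm.

x_c = 32.37 mm, y_c = 47.72 mm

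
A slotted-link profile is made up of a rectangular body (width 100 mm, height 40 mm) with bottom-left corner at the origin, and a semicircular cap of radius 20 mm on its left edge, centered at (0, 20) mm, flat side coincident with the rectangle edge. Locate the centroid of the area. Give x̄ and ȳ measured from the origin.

Part | A | x̄ᵢ | ȳᵢ | A·x̄ᵢ | A·ȳᵢ
rectangular body | 4000.00 | 50.00 | 20.00 | 200000.00 | 80000.00
semicircular end | 628.32 | -8.49 | 20.00 | -5333.33 | 12566.37
Σ | 4628.32 |  |  | 194666.67 | 92566.37
x̄ = 194666.67 / 4628.32 = 42.06 mm
ȳ = 92566.37 / 4628.32 = 20.00 mm

x̄ = 42.06 mm, ȳ = 20.00 mm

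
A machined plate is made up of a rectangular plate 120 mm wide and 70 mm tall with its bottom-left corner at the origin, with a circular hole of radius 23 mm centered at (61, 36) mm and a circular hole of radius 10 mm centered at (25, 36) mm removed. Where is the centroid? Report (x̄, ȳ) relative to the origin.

x̄ = 61.45 mm, ȳ = 34.69 mm

plate: A = 120 × 70 = 8400.00, centroid at (60.00, 35.00).
hole 1: A = −π·23² = -1661.90, centroid at (61.00, 36.00).
hole 2: A = −π·10² = -314.16, centroid at (25.00, 36.00).
ΣA = 6423.94 mm², ΣAx̄ = 394769.97 mm³, ΣAȳ = 222861.78 mm³.
x̄ = 394769.97/6423.94 = 61.45 mm; ȳ = 222861.78/6423.94 = 34.69 mm.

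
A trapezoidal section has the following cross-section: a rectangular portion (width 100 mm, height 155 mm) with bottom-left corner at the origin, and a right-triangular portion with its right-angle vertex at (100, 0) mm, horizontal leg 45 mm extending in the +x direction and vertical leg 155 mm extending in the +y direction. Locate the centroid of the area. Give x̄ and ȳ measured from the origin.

x̄ = 61.94 mm, ȳ = 72.76 mm

rectangular portion: A = 100 × 155 = 15500.00, centroid at (50.00, 77.50).
triangular portion: A = ½·45·155 = 3487.50, centroid at (115.00, 51.67).
ΣA = 18987.50 mm², ΣAx̄ = 1176062.50 mm³, ΣAȳ = 1381437.50 mm³.
x̄ = 1176062.50/18987.50 = 61.94 mm; ȳ = 1381437.50/18987.50 = 72.76 mm.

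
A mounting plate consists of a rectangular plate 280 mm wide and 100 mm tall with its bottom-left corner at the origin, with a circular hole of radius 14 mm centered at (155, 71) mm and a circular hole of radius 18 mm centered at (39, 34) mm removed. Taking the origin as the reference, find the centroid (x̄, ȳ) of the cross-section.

Part | A | x̄ᵢ | ȳᵢ | A·x̄ᵢ | A·ȳᵢ
plate | 28000.00 | 140.00 | 50.00 | 3920000.00 | 1400000.00
hole 1 | -615.75 | 155.00 | 71.00 | -95441.58 | -43718.40
hole 2 | -1017.88 | 39.00 | 34.00 | -39697.16 | -34607.78
Σ | 26366.37 |  |  | 3784861.25 | 1321673.81
x̄ = 3784861.25 / 26366.37 = 143.55 mm
ȳ = 1321673.81 / 26366.37 = 50.13 mm

x̄ = 143.55 mm, ȳ = 50.13 mm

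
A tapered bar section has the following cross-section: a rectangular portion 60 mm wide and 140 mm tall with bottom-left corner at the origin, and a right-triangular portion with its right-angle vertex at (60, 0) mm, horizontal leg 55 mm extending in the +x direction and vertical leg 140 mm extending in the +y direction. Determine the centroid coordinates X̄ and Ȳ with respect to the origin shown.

Part | A | x̄ᵢ | ȳᵢ | A·x̄ᵢ | A·ȳᵢ
rectangular portion | 8400.00 | 30.00 | 70.00 | 252000.00 | 588000.00
triangular portion | 3850.00 | 78.33 | 46.67 | 301583.33 | 179666.67
Σ | 12250.00 |  |  | 553583.33 | 767666.67
X̄ = 553583.33 / 12250.00 = 45.19 mm
Ȳ = 767666.67 / 12250.00 = 62.67 mm

X̄ = 45.19 mm, Ȳ = 62.67 mm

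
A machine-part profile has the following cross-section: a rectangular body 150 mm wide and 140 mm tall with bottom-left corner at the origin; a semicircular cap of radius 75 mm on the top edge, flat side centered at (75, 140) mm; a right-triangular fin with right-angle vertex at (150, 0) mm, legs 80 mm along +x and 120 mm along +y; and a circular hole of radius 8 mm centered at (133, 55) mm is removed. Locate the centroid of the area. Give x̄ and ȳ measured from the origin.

rectangular body: A = 150 × 140 = 21000.00, centroid at (75.00, 70.00).
semicircular top: A = ½π·75² = 8835.73, centroid at (75.00, 171.83).
triangular fin: A = ½·80·120 = 4800.00, centroid at (176.67, 40.00).
hole: A = −π·8² = -201.06, centroid at (133.00, 55.00).
ΣA = 34434.67 mm²
ΣAx̄ = (21000.00)(75.00) + (8835.73)(75.00) + (4800.00)(176.67) + (-201.06)(133.00) = 3058938.46 mm³
ΣAȳ = (21000.00)(70.00) + (8835.73)(171.83) + (4800.00)(40.00) + (-201.06)(55.00) = 3169193.70 mm³
x̄ = 3058938.46 / 34434.67 = 88.83 mm
ȳ = 3169193.70 / 34434.67 = 92.03 mm

x̄ = 88.83 mm, ȳ = 92.03 mm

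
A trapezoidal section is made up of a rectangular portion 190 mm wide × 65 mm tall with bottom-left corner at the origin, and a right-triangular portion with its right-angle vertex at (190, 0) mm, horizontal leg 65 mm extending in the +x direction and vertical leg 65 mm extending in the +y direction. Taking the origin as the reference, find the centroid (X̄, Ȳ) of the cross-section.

rectangular portion: A = 190 × 65 = 12350.00, centroid at (95.00, 32.50).
triangular portion: A = ½·65·65 = 2112.50, centroid at (211.67, 21.67).
ΣA = 14462.50 mm²
ΣAX̄ = (12350.00)(95.00) + (2112.50)(211.67) = 1620395.83 mm³
ΣAȲ = (12350.00)(32.50) + (2112.50)(21.67) = 447145.83 mm³
X̄ = 1620395.83 / 14462.50 = 112.04 mm
Ȳ = 447145.83 / 14462.50 = 30.92 mm

X̄ = 112.04 mm, Ȳ = 30.92 mm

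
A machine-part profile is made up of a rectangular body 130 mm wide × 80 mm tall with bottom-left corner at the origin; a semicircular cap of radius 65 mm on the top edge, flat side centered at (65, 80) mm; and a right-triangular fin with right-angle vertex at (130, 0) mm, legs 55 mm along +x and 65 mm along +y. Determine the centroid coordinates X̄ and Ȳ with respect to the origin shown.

rectangular body: A = 130 × 80 = 10400.00, centroid at (65.00, 40.00).
semicircular top: A = ½π·65² = 6636.61, centroid at (65.00, 107.59).
triangular fin: A = ½·55·65 = 1787.50, centroid at (148.33, 21.67).
ΣA = 18824.11 mm², ΣAX̄ = 1372525.77 mm³, ΣAȲ = 1168741.66 mm³.
X̄ = 1372525.77/18824.11 = 72.91 mm; Ȳ = 1168741.66/18824.11 = 62.09 mm.

X̄ = 72.91 mm, Ȳ = 62.09 mm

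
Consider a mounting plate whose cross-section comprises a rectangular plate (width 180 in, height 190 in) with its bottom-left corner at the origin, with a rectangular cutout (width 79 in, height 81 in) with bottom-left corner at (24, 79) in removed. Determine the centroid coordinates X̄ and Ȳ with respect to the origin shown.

X̄ = 96.10 in, Ȳ = 89.36 in

plate: A = 180 × 190 = 34200.00, centroid at (90.00, 95.00).
hole: A = −(79 × 81) = -6399.00, centroid at (63.50, 119.50).
ΣA = 27801.00 in², ΣAX̄ = 2671663.50 in³, ΣAȲ = 2484319.50 in³.
X̄ = 2671663.50/27801.00 = 96.10 in; Ȳ = 2484319.50/27801.00 = 89.36 in.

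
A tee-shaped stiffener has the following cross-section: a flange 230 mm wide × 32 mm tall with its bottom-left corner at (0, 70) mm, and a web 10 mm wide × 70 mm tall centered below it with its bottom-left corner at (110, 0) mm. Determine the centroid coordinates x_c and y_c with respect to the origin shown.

web: A = 10 × 70 = 700.00, centroid at (115.00, 35.00).
flange: A = 230 × 32 = 7360.00, centroid at (115.00, 86.00).
ΣA = 8060.00 mm²
ΣAx_c = (700.00)(115.00) + (7360.00)(115.00) = 926900.00 mm³
ΣAy_c = (700.00)(35.00) + (7360.00)(86.00) = 657460.00 mm³
x_c = 926900.00 / 8060.00 = 115.00 mm
y_c = 657460.00 / 8060.00 = 81.57 mm

x_c = 115.00 mm, y_c = 81.57 mm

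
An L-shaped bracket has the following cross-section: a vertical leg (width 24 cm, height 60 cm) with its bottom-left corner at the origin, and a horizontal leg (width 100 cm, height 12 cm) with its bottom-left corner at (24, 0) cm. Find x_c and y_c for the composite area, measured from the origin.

x_c = 40.18 cm, y_c = 19.09 cm

vertical leg: A = 24 × 60 = 1440.00, centroid at (12.00, 30.00).
horizontal leg: A = 100 × 12 = 1200.00, centroid at (74.00, 6.00).
ΣA = 2640.00 cm², ΣAx_c = 106080.00 cm³, ΣAy_c = 50400.00 cm³.
x_c = 106080.00/2640.00 = 40.18 cm; y_c = 50400.00/2640.00 = 19.09 cm.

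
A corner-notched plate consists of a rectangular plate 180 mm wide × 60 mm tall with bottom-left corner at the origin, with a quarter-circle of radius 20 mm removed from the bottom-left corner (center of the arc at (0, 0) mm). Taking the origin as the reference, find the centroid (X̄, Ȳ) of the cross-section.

plate: A = 180 × 60 = 10800.00, centroid at (90.00, 30.00).
removed quarter-circle: A = −¼π·20² = -314.16, centroid at (8.49, 8.49).
ΣA = 10485.84 mm²
ΣAX̄ = (10800.00)(90.00) + (-314.16)(8.49) = 969333.33 mm³
ΣAȲ = (10800.00)(30.00) + (-314.16)(8.49) = 321333.33 mm³
X̄ = 969333.33 / 10485.84 = 92.44 mm
Ȳ = 321333.33 / 10485.84 = 30.64 mm

X̄ = 92.44 mm, Ȳ = 30.64 mm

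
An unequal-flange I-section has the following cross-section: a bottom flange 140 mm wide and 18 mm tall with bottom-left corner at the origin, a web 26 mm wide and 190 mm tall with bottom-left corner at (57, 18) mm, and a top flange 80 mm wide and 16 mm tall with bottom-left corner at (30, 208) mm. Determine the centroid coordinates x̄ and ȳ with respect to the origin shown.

Part | A | x̄ᵢ | ȳᵢ | A·x̄ᵢ | A·ȳᵢ
bottom flange | 2520.00 | 70.00 | 9.00 | 176400.00 | 22680.00
web | 4940.00 | 70.00 | 113.00 | 345800.00 | 558220.00
top flange | 1280.00 | 70.00 | 216.00 | 89600.00 | 276480.00
Σ | 8740.00 |  |  | 611800.00 | 857380.00
x̄ = 611800.00 / 8740.00 = 70.00 mm
ȳ = 857380.00 / 8740.00 = 98.10 mm

x̄ = 70.00 mm, ȳ = 98.10 mm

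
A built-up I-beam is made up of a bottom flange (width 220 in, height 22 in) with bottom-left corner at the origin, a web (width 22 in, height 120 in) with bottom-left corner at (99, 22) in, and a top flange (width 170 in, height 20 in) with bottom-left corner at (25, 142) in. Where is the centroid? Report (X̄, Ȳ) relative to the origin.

bottom flange: A = 220 × 22 = 4840.00, centroid at (110.00, 11.00).
web: A = 22 × 120 = 2640.00, centroid at (110.00, 82.00).
top flange: A = 170 × 20 = 3400.00, centroid at (110.00, 152.00).
ΣA = 10880.00 in²
ΣAX̄ = (4840.00)(110.00) + (2640.00)(110.00) + (3400.00)(110.00) = 1196800.00 in³
ΣAȲ = (4840.00)(11.00) + (2640.00)(82.00) + (3400.00)(152.00) = 786520.00 in³
X̄ = 1196800.00 / 10880.00 = 110.00 in
Ȳ = 786520.00 / 10880.00 = 72.29 in

X̄ = 110.00 in, Ȳ = 72.29 in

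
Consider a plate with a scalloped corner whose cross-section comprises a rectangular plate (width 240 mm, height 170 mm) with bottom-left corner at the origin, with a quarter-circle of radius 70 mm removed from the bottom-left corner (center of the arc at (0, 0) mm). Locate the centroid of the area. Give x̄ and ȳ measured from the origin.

plate: A = 240 × 170 = 40800.00, centroid at (120.00, 85.00).
removed quarter-circle: A = −¼π·70² = -3848.45, centroid at (29.71, 29.71).
ΣA = 36951.55 mm²
ΣAx̄ = (40800.00)(120.00) + (-3848.45)(29.71) = 4781666.67 mm³
ΣAȳ = (40800.00)(85.00) + (-3848.45)(29.71) = 3353666.67 mm³
x̄ = 4781666.67 / 36951.55 = 129.40 mm
ȳ = 3353666.67 / 36951.55 = 90.76 mm

x̄ = 129.40 mm, ȳ = 90.76 mm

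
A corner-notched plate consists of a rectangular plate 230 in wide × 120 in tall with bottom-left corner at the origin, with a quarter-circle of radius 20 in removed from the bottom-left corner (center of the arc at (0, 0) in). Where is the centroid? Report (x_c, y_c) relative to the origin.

x_c = 116.23 in, y_c = 60.59 in

Part | A | x̄ᵢ | ȳᵢ | A·x̄ᵢ | A·ȳᵢ
plate | 27600.00 | 115.00 | 60.00 | 3174000.00 | 1656000.00
removed quarter-circle | -314.16 | 8.49 | 8.49 | -2666.67 | -2666.67
Σ | 27285.84 |  |  | 3171333.33 | 1653333.33
x_c = 3171333.33 / 27285.84 = 116.23 in
y_c = 1653333.33 / 27285.84 = 60.59 in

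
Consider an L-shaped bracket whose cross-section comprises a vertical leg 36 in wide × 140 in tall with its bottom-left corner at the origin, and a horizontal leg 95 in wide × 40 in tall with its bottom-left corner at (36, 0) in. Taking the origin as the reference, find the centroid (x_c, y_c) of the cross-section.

x_c = 46.16 in, y_c = 48.51 in

vertical leg: A = 36 × 140 = 5040.00, centroid at (18.00, 70.00).
horizontal leg: A = 95 × 40 = 3800.00, centroid at (83.50, 20.00).
ΣA = 8840.00 in²
ΣAx_c = (5040.00)(18.00) + (3800.00)(83.50) = 408020.00 in³
ΣAy_c = (5040.00)(70.00) + (3800.00)(20.00) = 428800.00 in³
x_c = 408020.00 / 8840.00 = 46.16 in
y_c = 428800.00 / 8840.00 = 48.51 in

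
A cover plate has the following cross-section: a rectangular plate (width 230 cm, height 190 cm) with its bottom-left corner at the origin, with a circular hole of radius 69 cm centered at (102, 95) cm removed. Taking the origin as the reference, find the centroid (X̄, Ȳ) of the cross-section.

Part | A | x̄ᵢ | ȳᵢ | A·x̄ᵢ | A·ȳᵢ
plate | 43700.00 | 115.00 | 95.00 | 5025500.00 | 4151500.00
hole | -14957.12 | 102.00 | 95.00 | -1525626.51 | -1420926.65
Σ | 28742.88 |  |  | 3499873.49 | 2730573.35
X̄ = 3499873.49 / 28742.88 = 121.76 cm
Ȳ = 2730573.35 / 28742.88 = 95.00 cm

X̄ = 121.76 cm, Ȳ = 95.00 cm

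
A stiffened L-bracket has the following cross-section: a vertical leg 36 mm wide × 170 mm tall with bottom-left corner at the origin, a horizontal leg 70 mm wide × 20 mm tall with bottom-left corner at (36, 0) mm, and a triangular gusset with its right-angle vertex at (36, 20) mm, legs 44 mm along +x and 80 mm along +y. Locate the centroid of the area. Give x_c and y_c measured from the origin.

Part | A | x̄ᵢ | ȳᵢ | A·x̄ᵢ | A·ȳᵢ
vertical leg | 6120.00 | 18.00 | 85.00 | 110160.00 | 520200.00
horizontal leg | 1400.00 | 71.00 | 10.00 | 99400.00 | 14000.00
gusset | 1760.00 | 50.67 | 46.67 | 89173.33 | 82133.33
Σ | 9280.00 |  |  | 298733.33 | 616333.33
x_c = 298733.33 / 9280.00 = 32.19 mm
y_c = 616333.33 / 9280.00 = 66.42 mm

x_c = 32.19 mm, y_c = 66.42 mm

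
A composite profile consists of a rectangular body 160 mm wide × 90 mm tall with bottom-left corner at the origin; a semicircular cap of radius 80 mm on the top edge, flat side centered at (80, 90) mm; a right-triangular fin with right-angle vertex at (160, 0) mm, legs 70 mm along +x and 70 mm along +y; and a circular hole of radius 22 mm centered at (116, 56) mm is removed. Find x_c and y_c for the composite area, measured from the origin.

x_c = 87.82 mm, y_c = 73.52 mm

rectangular body: A = 160 × 90 = 14400.00, centroid at (80.00, 45.00).
semicircular top: A = ½π·80² = 10053.10, centroid at (80.00, 123.95).
triangular fin: A = ½·70·70 = 2450.00, centroid at (183.33, 23.33).
hole: A = −π·22² = -1520.53, centroid at (116.00, 56.00).
ΣA = 25382.57 mm², ΣAx_c = 2229032.81 mm³, ΣAy_c = 1866128.96 mm³.
x_c = 2229032.81/25382.57 = 87.82 mm; y_c = 1866128.96/25382.57 = 73.52 mm.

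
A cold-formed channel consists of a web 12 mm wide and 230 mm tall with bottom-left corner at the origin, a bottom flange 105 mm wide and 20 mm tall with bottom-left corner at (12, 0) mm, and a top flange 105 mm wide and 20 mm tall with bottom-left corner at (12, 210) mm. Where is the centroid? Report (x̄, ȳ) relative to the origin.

x̄ = 41.30 mm, ȳ = 115.00 mm

web: A = 12 × 230 = 2760.00, centroid at (6.00, 115.00).
bottom flange: A = 105 × 20 = 2100.00, centroid at (64.50, 10.00).
top flange: A = 105 × 20 = 2100.00, centroid at (64.50, 220.00).
ΣA = 6960.00 mm²
ΣAx̄ = (2760.00)(6.00) + (2100.00)(64.50) + (2100.00)(64.50) = 287460.00 mm³
ΣAȳ = (2760.00)(115.00) + (2100.00)(10.00) + (2100.00)(220.00) = 800400.00 mm³
x̄ = 287460.00 / 6960.00 = 41.30 mm
ȳ = 800400.00 / 6960.00 = 115.00 mm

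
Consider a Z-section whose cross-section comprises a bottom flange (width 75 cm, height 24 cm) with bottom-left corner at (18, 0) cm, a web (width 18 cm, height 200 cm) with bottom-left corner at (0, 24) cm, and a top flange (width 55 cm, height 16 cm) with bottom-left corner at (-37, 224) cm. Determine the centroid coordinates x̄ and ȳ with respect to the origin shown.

x̄ = 19.74 cm, ȳ = 107.03 cm

Part | A | x̄ᵢ | ȳᵢ | A·x̄ᵢ | A·ȳᵢ
bottom flange | 1800.00 | 55.50 | 12.00 | 99900.00 | 21600.00
web | 3600.00 | 9.00 | 124.00 | 32400.00 | 446400.00
top flange | 880.00 | -9.50 | 232.00 | -8360.00 | 204160.00
Σ | 6280.00 |  |  | 123940.00 | 672160.00
x̄ = 123940.00 / 6280.00 = 19.74 cm
ȳ = 672160.00 / 6280.00 = 107.03 cm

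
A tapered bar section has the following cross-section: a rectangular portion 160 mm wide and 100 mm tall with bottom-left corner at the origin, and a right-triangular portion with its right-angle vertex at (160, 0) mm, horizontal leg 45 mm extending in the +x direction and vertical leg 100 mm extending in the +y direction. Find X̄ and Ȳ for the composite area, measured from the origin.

Part | A | x̄ᵢ | ȳᵢ | A·x̄ᵢ | A·ȳᵢ
rectangular portion | 16000.00 | 80.00 | 50.00 | 1280000.00 | 800000.00
triangular portion | 2250.00 | 175.00 | 33.33 | 393750.00 | 75000.00
Σ | 18250.00 |  |  | 1673750.00 | 875000.00
X̄ = 1673750.00 / 18250.00 = 91.71 mm
Ȳ = 875000.00 / 18250.00 = 47.95 mm

X̄ = 91.71 mm, Ȳ = 47.95 mm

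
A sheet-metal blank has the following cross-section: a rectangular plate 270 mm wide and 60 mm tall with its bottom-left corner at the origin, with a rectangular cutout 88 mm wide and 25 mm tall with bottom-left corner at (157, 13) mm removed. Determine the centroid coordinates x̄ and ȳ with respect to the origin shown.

plate: A = 270 × 60 = 16200.00, centroid at (135.00, 30.00).
hole: A = −(88 × 25) = -2200.00, centroid at (201.00, 25.50).
ΣA = 14000.00 mm²
ΣAx̄ = (16200.00)(135.00) + (-2200.00)(201.00) = 1744800.00 mm³
ΣAȳ = (16200.00)(30.00) + (-2200.00)(25.50) = 429900.00 mm³
x̄ = 1744800.00 / 14000.00 = 124.63 mm
ȳ = 429900.00 / 14000.00 = 30.71 mm

x̄ = 124.63 mm, ȳ = 30.71 mm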